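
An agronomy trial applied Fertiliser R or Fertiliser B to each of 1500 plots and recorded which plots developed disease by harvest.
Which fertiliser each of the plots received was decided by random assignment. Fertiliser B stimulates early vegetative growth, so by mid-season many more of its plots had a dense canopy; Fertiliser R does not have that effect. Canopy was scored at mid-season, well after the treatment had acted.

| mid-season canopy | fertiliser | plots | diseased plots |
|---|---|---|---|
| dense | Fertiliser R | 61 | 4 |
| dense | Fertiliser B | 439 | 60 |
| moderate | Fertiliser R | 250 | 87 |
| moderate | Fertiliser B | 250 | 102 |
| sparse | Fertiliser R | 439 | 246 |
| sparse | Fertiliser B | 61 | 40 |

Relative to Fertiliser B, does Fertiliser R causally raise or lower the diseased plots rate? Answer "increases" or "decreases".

increases

The stratified and pooled comparisons disagree (Fertiliser R wins within each mid-season canopy; Fertiliser B wins overall), so the answer turns on the causal role of mid-season canopy.
Because the fertiliser influences mid-season canopy, mid-season canopy is a post-treatment mediator, not a confounder. Stratifying on it would bias the estimate; the causal effect is the crude pooled difference.
Pooled: Fertiliser R 44.9% vs Fertiliser B 26.9%; Fertiliser B is lower overall.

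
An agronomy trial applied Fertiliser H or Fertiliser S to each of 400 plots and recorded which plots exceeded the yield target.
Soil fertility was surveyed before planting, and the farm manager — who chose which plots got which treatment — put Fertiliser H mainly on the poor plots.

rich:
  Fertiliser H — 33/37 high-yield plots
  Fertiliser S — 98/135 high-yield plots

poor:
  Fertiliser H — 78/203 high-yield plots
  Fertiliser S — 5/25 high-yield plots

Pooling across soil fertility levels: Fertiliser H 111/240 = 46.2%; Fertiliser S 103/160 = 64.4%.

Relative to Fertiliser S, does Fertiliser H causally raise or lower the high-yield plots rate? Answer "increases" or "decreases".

The stratified and pooled comparisons disagree (Fertiliser H wins within each soil fertility; Fertiliser S wins overall), so the answer turns on the causal role of soil fertility.
Since soil fertility is a pre-existing factor (not a product of the fertiliser) and it affects the outcome on its own, it is a confounder. The stratified rates, not the pooled rate, identify the causal effect.
Within each level — rich: 89.2% vs 72.6%; poor: 38.4% vs 20.0% — Fertiliser H is higher every time.

increases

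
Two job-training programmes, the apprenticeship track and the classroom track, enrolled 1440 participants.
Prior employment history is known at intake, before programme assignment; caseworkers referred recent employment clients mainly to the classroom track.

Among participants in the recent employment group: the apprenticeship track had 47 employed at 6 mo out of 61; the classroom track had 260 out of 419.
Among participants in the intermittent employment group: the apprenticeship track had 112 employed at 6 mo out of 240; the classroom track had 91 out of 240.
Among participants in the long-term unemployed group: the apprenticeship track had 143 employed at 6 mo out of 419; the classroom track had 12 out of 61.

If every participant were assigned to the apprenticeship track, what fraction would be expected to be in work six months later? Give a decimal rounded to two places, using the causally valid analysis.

Prior employment history is set before the programme has any effect — it is not caused by the programme — and it independently drives the outcome. That makes it a confounder, so the causal comparison is within prior employment history levels.
Standardising the apprenticeship track to the population prior employment history mix: 0.333·47/61 + 0.333·112/240 + 0.333·143/419 = 0.526.

0.53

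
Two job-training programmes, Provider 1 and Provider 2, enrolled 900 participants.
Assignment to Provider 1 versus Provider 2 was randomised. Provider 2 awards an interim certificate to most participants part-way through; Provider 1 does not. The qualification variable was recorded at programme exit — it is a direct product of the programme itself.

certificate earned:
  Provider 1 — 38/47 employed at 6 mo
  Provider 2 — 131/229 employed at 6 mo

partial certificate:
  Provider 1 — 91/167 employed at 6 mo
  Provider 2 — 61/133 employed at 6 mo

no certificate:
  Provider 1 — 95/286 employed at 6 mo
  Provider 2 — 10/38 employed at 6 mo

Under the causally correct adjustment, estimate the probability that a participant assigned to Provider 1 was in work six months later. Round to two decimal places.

Qualification attained during the programme is downstream of the programme. One should not condition on a consequence of treatment, so the overall rates are the right comparison.
So P(outcome | do(Provider 1)) is just the pooled rate for Provider 1: 224/500 = 0.448.

0.45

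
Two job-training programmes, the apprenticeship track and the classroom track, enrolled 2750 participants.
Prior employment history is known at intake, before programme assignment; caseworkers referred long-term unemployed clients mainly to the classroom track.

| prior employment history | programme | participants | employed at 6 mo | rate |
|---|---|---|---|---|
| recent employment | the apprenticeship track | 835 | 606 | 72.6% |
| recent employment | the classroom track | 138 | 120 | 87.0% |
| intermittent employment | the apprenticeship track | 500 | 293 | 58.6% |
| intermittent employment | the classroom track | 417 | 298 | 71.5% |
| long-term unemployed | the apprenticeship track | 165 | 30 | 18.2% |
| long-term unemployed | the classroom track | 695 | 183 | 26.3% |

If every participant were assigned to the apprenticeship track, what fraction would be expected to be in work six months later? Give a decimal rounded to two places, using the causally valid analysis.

0.51

The stratified and pooled comparisons disagree (the classroom track wins within each prior employment history; the apprenticeship track wins overall), so the answer turns on the causal role of prior employment history.
Prior employment history differs across programmes for reasons unrelated to any effect of the programme itself, and it separately predicts the outcome — a classic confounder. We must compare within prior employment history levels.
Standardising the apprenticeship track to the population prior employment history mix: 0.354·606/835 + 0.333·293/500 + 0.313·30/165 = 0.509.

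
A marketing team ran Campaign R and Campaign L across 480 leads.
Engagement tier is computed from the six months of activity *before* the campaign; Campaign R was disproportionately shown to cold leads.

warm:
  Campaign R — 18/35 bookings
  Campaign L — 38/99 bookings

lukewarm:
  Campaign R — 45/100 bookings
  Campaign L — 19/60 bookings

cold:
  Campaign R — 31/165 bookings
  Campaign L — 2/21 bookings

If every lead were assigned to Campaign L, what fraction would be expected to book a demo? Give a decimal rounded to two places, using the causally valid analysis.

Campaign R is higher inside every engagement tier stratum but Campaign L is higher in aggregate. Whether to stratify depends on how engagement tier relates to the campaign.
Engagement tier satisfies the back-door criterion: it is not a descendant of the campaign, and it blocks the spurious path from campaign to outcome. Adjusting for it (i.e., using the within-engagement tier rates) gives the causal effect.
Standardising Campaign L to the population engagement tier mix: 0.279·38/99 + 0.333·19/60 + 0.388·2/21 = 0.250.

0.25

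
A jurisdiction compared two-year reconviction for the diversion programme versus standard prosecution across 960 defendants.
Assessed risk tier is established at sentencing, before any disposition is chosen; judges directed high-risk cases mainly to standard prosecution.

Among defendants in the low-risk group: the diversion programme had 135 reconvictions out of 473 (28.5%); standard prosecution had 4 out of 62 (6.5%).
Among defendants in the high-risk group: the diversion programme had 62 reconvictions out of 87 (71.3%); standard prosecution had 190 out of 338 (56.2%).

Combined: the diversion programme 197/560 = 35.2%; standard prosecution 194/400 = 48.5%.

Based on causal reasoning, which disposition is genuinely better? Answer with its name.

standard prosecution

standard prosecution is lower inside every assessed risk tier stratum but the diversion programme is lower in aggregate. Whether to stratify depends on how assessed risk tier relates to the disposition.
Assessed risk tier is set before the disposition has any effect — it is not caused by the disposition — and it independently drives the outcome. That makes it a confounder, so the causal comparison is within assessed risk tier levels.
Within each level — low-risk: 28.5% vs 6.5%; high-risk: 71.3% vs 56.2% — standard prosecution is lower every time.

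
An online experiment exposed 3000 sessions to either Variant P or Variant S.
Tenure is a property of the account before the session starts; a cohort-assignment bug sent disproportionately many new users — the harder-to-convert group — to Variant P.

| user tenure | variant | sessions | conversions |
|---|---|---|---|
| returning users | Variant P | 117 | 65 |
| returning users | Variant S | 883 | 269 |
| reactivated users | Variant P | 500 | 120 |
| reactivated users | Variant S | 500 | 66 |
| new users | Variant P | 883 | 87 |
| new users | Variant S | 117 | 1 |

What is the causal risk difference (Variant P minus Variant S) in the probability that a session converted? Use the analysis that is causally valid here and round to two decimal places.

User tenure is set before the variant has any effect — it is not caused by the variant — and it independently drives the outcome. That makes it a confounder, so the causal comparison is within user tenure levels.
Adjusting over the population distribution of user tenure: 0.333·(0.556−0.305) + 0.333·(0.240−0.132) + 0.333·(0.099−0.009) = +0.150.

+0.15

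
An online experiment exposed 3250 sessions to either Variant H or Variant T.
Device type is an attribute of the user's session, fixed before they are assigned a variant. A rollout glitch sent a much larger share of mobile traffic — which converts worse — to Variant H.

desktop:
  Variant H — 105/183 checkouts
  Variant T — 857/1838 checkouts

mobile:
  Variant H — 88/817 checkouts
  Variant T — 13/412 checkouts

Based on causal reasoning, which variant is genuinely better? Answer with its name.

Variant H

Within every device type level Variant H has the higher rate, yet pooled Variant T does — Simpson's reversal.
The imbalance in device type arose from how sessions were allocated, not from anything the variant did; and device type independently affects the outcome. The pooled gap is confounded — condition on device type.
Within each level — desktop: 57.4% vs 46.6%; mobile: 10.8% vs 3.2% — Variant H is higher every time.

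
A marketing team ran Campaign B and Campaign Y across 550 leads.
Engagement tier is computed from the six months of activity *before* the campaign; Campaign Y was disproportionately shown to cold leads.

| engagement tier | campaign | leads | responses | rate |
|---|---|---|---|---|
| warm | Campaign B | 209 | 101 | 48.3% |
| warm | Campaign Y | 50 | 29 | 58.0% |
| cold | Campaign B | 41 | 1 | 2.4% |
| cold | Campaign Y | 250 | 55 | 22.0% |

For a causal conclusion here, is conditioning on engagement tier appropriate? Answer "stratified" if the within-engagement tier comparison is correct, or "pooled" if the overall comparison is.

stratified

The engagement tier-specific comparison favours Campaign Y throughout, but the pooled figures favour Campaign B. The question is whether to condition on engagement tier.
Engagement tier differs across campaigns for reasons unrelated to any effect of the campaign itself, and it separately predicts the outcome — a classic confounder. We must compare within engagement tier levels.
Within each level — warm: 48.3% vs 58.0%; cold: 2.4% vs 22.0% — Campaign Y is higher every time.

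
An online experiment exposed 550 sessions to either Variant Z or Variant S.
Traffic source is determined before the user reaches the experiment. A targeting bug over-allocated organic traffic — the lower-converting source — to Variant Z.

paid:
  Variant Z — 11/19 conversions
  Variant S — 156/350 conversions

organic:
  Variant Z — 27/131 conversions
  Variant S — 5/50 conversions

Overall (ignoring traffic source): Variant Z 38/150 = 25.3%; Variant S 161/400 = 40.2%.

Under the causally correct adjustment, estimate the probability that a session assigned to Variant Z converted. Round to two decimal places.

0.46

Traffic source satisfies the back-door criterion: it is not a descendant of the variant, and it blocks the spurious path from variant to outcome. Adjusting for it (i.e., using the within-traffic source rates) gives the causal effect.
Standardising Variant Z to the population traffic source mix: 0.671·11/19 + 0.329·27/131 = 0.456.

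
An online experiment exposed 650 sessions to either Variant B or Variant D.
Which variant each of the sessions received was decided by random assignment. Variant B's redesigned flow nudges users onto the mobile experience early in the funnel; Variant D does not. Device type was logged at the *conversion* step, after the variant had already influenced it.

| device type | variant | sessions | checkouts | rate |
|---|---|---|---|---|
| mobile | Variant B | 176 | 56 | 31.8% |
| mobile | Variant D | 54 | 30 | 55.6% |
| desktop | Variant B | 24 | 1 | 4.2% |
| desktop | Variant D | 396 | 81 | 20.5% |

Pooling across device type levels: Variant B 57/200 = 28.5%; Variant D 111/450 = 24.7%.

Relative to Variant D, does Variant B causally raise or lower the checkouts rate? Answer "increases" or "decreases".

increases

Because the variant influences device type, device type is a post-treatment mediator, not a confounder. Stratifying on it would bias the estimate; the causal effect is the crude pooled difference.
Pooled: Variant B 28.5% vs Variant D 24.7%; Variant B is higher overall.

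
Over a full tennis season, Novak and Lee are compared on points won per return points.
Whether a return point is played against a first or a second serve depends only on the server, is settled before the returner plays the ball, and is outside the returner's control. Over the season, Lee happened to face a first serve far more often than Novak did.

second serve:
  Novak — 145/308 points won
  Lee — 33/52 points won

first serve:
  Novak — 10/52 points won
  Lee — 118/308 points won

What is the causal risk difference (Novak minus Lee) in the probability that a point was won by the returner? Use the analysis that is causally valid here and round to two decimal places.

-0.18

Within every serve type level Lee has the higher rate, yet pooled Novak does — Simpson's reversal.
Nothing the player does changes serve type; the imbalance is an allocation artefact. With serve type also predicting the outcome, the pooled figure is confounded, and the within-stratum comparison is the causal one.
Adjusting over the population distribution of serve type: 0.500·(0.471−0.635) + 0.500·(0.192−0.383) = -0.177.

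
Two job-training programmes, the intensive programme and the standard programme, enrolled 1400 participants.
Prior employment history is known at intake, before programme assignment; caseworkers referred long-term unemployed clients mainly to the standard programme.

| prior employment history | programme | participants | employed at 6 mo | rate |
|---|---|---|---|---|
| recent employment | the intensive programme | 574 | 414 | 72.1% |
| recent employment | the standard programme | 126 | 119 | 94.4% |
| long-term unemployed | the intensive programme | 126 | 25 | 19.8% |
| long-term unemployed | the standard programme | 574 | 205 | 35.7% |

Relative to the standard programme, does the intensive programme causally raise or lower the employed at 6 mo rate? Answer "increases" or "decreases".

decreases

Within every prior employment history level the standard programme has the higher rate, yet pooled the intensive programme does — Simpson's reversal.
Prior employment history differs across programmes for reasons unrelated to any effect of the programme itself, and it separately predicts the outcome — a classic confounder. We must compare within prior employment history levels.
Within each level — recent employment: 72.1% vs 94.4%; long-term unemployed: 19.8% vs 35.7% — the standard programme is higher every time.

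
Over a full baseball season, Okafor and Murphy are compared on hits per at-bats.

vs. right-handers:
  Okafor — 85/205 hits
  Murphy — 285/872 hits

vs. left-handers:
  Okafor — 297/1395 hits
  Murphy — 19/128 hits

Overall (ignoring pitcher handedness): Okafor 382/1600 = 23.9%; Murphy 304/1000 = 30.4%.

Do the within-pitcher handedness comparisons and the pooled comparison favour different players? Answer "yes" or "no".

yes

Within each pitcher handedness level (vs. right-handers 41.5% vs 32.7%; vs. left-handers 21.3% vs 14.8%), Okafor has the higher rate every time. Pooled: 23.9% vs 30.4% — Murphy has the higher rate overall. The two comparisons disagree.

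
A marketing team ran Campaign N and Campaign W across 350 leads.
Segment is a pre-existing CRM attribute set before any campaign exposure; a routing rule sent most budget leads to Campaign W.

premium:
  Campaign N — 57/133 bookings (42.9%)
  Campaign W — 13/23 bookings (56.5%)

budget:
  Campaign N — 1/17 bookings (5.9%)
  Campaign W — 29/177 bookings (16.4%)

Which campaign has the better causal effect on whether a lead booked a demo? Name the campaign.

Here customer segment is a common cause — it drives both which campaign a case falls under and the outcome. The crude comparison mixes populations; the stratum-specific rates are the causally relevant ones.
Within each level — premium: 42.9% vs 56.5%; budget: 5.9% vs 16.4% — Campaign W is higher every time.

Campaign W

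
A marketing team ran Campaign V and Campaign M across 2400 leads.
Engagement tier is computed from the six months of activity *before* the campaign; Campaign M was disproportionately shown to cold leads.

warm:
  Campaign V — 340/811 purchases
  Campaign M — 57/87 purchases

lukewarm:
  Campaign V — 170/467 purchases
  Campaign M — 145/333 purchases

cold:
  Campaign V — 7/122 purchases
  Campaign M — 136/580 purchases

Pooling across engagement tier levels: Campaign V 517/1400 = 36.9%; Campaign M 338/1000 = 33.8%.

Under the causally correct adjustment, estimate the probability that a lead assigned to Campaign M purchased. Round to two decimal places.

Within every engagement tier level Campaign M has the higher rate, yet pooled Campaign V does — Simpson's reversal.
Engagement tier satisfies the back-door criterion: it is not a descendant of the campaign, and it blocks the spurious path from campaign to outcome. Adjusting for it (i.e., using the within-engagement tier rates) gives the causal effect.
Standardising Campaign M to the population engagement tier mix: 0.374·57/87 + 0.333·145/333 + 0.292·136/580 = 0.459.

0.46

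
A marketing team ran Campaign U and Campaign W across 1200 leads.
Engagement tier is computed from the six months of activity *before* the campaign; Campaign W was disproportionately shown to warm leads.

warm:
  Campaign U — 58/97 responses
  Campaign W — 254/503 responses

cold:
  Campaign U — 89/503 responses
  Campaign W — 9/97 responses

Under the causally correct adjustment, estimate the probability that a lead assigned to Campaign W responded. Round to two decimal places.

Within every engagement tier level Campaign U has the higher rate, yet pooled Campaign W does — Simpson's reversal.
Engagement tier satisfies the back-door criterion: it is not a descendant of the campaign, and it blocks the spurious path from campaign to outcome. Adjusting for it (i.e., using the within-engagement tier rates) gives the causal effect.
Standardising Campaign W to the population engagement tier mix: 0.500·254/503 + 0.500·9/97 = 0.299.

0.30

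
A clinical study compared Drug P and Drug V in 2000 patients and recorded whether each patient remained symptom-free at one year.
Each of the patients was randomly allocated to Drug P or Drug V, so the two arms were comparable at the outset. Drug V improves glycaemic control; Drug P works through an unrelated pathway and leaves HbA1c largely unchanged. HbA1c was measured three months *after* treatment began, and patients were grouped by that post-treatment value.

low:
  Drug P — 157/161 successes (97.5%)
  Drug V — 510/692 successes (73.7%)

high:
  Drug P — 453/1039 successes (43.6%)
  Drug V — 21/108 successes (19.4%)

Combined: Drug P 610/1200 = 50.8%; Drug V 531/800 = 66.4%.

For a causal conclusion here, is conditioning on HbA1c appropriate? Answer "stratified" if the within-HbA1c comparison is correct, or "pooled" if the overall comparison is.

pooled

The stratified and pooled comparisons disagree (Drug P wins within each HbA1c; Drug V wins overall), so the answer turns on the causal role of HbA1c.
Stratifying would compare drugs among patients the drugs themselves sorted into HbA1c groups — a form of selection on an intermediate. The unconditioned pooled rates give the total causal effect.
Pooled: Drug P 50.8% vs Drug V 66.4%; Drug V is higher overall.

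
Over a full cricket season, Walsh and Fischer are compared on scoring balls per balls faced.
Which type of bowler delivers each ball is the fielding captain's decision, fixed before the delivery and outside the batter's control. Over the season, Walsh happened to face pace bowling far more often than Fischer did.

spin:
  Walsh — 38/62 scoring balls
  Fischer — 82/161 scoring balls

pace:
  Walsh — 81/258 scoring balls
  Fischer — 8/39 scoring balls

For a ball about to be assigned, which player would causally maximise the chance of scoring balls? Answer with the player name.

Since bowling type is a pre-existing factor (not a product of the player) and it affects the outcome on its own, it is a confounder. The stratified rates, not the pooled rate, identify the causal effect.
Within each level — spin: 61.3% vs 50.9%; pace: 31.4% vs 20.5% — Walsh is higher every time.

Walsh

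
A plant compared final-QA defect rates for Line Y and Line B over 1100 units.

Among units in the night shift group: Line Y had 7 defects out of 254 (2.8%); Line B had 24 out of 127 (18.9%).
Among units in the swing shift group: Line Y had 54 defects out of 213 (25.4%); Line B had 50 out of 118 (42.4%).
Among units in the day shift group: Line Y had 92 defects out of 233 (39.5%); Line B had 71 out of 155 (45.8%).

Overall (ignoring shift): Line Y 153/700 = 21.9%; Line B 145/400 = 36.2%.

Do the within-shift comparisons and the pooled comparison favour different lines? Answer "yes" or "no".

Within each shift level (night shift 2.8% vs 18.9%; swing shift 25.4% vs 42.4%; day shift 39.5% vs 45.8%), Line Y has the lower rate every time. Pooled: 21.9% vs 36.2% — Line Y has the lower rate overall. They agree.

no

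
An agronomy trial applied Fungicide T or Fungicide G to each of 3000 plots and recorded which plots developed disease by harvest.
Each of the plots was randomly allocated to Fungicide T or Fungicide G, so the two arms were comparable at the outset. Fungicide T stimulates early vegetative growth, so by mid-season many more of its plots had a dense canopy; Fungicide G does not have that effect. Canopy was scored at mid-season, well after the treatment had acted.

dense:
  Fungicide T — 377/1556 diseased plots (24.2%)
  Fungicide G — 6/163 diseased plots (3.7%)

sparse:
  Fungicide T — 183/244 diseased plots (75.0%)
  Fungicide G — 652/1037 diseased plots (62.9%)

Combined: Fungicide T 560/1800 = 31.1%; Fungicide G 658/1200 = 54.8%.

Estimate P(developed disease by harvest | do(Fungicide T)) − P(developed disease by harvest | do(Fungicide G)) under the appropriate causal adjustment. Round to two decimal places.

Because the fungicide influences mid-season canopy, mid-season canopy is a post-treatment mediator, not a confounder. Stratifying on it would bias the estimate; the causal effect is the crude pooled difference.
The causal difference is the pooled difference: 0.311 − 0.548 = -0.237.

-0.24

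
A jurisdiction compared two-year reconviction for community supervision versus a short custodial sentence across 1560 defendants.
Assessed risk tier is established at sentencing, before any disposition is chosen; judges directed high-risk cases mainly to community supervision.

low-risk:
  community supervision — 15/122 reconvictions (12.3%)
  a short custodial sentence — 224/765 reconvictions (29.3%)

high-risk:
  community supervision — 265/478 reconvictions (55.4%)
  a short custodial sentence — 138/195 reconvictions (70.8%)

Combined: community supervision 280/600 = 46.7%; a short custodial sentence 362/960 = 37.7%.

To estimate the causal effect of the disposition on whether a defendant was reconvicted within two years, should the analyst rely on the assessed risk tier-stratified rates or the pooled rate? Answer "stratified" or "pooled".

The assessed risk tier-specific comparison favours community supervision throughout, but the pooled figures favour a short custodial sentence. The question is whether to condition on assessed risk tier.
Assessed risk tier satisfies the back-door criterion: it is not a descendant of the disposition, and it blocks the spurious path from disposition to outcome. Adjusting for it (i.e., using the within-assessed risk tier rates) gives the causal effect.
Within each level — low-risk: 12.3% vs 29.3%; high-risk: 55.4% vs 70.8% — community supervision is lower every time.

stratified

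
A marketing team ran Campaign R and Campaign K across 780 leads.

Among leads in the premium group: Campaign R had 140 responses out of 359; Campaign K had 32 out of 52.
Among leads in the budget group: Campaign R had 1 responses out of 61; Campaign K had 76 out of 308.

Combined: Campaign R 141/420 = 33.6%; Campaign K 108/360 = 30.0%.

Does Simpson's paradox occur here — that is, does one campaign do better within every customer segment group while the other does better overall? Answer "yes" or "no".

Within each customer segment level (premium 39.0% vs 61.5%; budget 1.6% vs 24.7%), Campaign K has the higher rate every time. Pooled: 33.6% vs 30.0% — Campaign R has the higher rate overall. The two comparisons disagree.

yes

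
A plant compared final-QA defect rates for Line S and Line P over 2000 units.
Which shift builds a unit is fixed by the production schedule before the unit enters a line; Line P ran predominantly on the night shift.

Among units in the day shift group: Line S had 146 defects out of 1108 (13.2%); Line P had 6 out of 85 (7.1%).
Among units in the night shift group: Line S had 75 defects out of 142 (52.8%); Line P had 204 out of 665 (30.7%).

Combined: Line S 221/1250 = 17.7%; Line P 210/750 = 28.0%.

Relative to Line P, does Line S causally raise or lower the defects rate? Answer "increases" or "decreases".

The stratified and pooled comparisons disagree (Line P wins within each shift; Line S wins overall), so the answer turns on the causal role of shift.
The imbalance in shift arose from how units were allocated, not from anything the line did; and shift independently affects the outcome. The pooled gap is confounded — condition on shift.
Within each level — day shift: 13.2% vs 7.1%; night shift: 52.8% vs 30.7% — Line P is lower every time.

increases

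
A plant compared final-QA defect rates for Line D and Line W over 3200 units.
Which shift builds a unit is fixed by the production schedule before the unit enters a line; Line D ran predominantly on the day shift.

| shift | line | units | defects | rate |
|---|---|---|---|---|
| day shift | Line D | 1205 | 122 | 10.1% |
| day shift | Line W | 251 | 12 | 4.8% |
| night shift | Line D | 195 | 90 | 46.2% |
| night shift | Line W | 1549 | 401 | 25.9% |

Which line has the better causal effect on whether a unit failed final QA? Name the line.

The stratified and pooled comparisons disagree (Line W wins within each shift; Line D wins overall), so the answer turns on the causal role of shift.
Shift differs across lines for reasons unrelated to any effect of the line itself, and it separately predicts the outcome — a classic confounder. We must compare within shift levels.
Within each level — day shift: 10.1% vs 4.8%; night shift: 46.2% vs 25.9% — Line W is lower every time.

Line W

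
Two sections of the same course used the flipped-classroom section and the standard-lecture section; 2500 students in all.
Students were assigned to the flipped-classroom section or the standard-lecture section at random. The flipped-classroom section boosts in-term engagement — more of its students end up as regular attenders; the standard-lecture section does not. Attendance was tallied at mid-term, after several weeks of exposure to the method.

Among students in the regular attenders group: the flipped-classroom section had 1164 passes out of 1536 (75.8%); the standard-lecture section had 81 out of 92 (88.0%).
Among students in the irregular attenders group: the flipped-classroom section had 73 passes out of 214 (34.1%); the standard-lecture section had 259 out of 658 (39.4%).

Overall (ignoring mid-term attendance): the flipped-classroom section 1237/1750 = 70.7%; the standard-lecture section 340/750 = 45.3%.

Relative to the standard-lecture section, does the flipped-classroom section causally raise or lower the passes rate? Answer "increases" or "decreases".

The mid-term attendance-specific comparison favours the standard-lecture section throughout, but the pooled figures favour the flipped-classroom section. The question is whether to condition on mid-term attendance.
Mid-term attendance lies on the pathway teaching method → mid-term attendance → outcome, so adjusting for it blocks the indirect effect. For the total causal effect of teaching method, use the unadjusted pooled rates.
Pooled: the flipped-classroom section 70.7% vs the standard-lecture section 45.3%; the flipped-classroom section is higher overall.

increases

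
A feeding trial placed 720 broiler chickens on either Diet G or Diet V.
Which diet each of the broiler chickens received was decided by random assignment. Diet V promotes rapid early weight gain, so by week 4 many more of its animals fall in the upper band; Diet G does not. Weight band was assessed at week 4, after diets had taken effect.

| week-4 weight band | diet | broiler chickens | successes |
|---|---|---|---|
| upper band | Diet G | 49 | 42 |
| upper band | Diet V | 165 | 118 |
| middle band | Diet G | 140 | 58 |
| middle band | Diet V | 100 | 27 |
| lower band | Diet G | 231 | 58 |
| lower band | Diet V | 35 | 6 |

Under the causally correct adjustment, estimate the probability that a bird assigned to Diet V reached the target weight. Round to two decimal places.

0.50

The stratified and pooled comparisons disagree (Diet G wins within each week-4 weight band; Diet V wins overall), so the answer turns on the causal role of week-4 weight band.
Because the diet influences week-4 weight band, week-4 weight band is a post-treatment mediator, not a confounder. Stratifying on it would bias the estimate; the causal effect is the crude pooled difference.
So P(outcome | do(Diet V)) is just the pooled rate for Diet V: 151/300 = 0.503.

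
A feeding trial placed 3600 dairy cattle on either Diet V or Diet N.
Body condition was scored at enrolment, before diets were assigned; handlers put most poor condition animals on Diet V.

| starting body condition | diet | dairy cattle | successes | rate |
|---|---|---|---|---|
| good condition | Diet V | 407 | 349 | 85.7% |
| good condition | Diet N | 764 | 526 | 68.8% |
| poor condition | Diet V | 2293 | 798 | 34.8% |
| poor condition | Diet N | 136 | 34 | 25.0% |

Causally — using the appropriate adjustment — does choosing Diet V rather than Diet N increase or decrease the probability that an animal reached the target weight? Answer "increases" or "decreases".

increases

The starting body condition-specific comparison favours Diet V throughout, but the pooled figures favour Diet N. The question is whether to condition on starting body condition.
Starting body condition satisfies the back-door criterion: it is not a descendant of the diet, and it blocks the spurious path from diet to outcome. Adjusting for it (i.e., using the within-starting body condition rates) gives the causal effect.
Within each level — good condition: 85.7% vs 68.8%; poor condition: 34.8% vs 25.0% — Diet V is higher every time.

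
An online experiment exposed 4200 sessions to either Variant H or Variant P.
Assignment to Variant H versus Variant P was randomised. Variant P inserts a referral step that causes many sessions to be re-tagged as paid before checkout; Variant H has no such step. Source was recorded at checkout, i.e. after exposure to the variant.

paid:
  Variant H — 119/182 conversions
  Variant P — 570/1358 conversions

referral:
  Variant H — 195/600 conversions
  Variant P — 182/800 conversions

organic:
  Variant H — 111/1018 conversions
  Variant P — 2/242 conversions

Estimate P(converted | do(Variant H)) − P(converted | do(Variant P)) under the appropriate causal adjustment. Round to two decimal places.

-0.08

Because the variant influences traffic source, traffic source is a post-treatment mediator, not a confounder. Stratifying on it would bias the estimate; the causal effect is the crude pooled difference.
The causal difference is the pooled difference: 0.236 − 0.314 = -0.078.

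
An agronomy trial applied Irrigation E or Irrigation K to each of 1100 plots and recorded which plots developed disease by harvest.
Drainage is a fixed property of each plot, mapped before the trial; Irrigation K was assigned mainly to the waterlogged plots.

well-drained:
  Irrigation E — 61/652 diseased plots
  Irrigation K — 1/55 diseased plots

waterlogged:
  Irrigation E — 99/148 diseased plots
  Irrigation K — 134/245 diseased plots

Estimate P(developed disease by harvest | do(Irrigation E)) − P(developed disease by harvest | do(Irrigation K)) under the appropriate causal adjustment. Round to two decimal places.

Within every field drainage level Irrigation K has the lower rate, yet pooled Irrigation E does — Simpson's reversal.
Field drainage differs across irrigations for reasons unrelated to any effect of the irrigation itself, and it separately predicts the outcome — a classic confounder. We must compare within field drainage levels.
Adjusting over the population distribution of field drainage: 0.643·(0.094−0.018) + 0.357·(0.669−0.547) = +0.092.

+0.09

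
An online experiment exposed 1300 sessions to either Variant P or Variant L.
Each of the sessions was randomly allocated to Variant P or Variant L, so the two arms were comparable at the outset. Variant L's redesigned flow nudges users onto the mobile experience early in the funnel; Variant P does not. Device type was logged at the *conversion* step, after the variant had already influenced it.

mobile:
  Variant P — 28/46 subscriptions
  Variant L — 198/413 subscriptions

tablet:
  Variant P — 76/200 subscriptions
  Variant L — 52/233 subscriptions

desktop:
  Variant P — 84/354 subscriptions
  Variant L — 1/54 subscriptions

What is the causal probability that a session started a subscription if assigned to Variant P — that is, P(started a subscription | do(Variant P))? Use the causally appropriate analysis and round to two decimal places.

0.31

Within every device type level Variant P has the higher rate, yet pooled Variant L does — Simpson's reversal.
Device type is downstream of the variant. One should not condition on a consequence of treatment, so the overall rates are the right comparison.
So P(outcome | do(Variant P)) is just the pooled rate for Variant P: 188/600 = 0.313.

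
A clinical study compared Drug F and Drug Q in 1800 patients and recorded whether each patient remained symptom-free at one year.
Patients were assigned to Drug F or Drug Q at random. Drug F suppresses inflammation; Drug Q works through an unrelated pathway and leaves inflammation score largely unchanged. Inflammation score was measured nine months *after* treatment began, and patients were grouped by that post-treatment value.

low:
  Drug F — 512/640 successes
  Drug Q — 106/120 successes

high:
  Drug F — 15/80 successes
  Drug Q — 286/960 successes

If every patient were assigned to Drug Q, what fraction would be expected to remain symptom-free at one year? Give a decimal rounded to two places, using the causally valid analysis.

0.36

The inflammation score-specific comparison favours Drug Q throughout, but the pooled figures favour Drug F. The question is whether to condition on inflammation score.
Inflammation score here is a post-treatment variable shaped by the drug; conditioning on it would introduce bias rather than remove it. The overall comparison is the causal one.
So P(outcome | do(Drug Q)) is just the pooled rate for Drug Q: 392/1080 = 0.363.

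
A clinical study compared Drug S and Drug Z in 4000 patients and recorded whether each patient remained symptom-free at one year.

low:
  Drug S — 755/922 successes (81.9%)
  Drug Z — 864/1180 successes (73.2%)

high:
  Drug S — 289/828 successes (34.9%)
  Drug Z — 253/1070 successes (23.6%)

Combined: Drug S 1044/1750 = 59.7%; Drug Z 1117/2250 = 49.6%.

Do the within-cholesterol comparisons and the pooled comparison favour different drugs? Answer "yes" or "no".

Within each cholesterol level (low 81.9% vs 73.2%; high 34.9% vs 23.6%), Drug S has the higher rate every time. Pooled: 59.7% vs 49.6% — Drug S has the higher rate overall. They agree.

no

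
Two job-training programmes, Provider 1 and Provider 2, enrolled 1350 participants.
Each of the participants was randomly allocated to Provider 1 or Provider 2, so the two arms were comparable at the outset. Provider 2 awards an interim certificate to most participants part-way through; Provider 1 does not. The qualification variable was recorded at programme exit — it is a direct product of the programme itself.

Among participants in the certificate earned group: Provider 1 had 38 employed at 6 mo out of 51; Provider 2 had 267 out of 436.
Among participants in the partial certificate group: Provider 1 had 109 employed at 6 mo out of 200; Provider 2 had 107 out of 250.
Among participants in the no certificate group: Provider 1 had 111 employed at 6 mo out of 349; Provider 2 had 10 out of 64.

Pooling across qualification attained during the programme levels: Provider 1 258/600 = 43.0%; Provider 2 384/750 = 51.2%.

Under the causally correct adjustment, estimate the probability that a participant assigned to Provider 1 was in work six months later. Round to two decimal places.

0.43

Within every qualification attained during the programme level Provider 1 has the higher rate, yet pooled Provider 2 does — Simpson's reversal.
Qualification attained during the programme here is a post-treatment variable shaped by the programme; conditioning on it would introduce bias rather than remove it. The overall comparison is the causal one.
So P(outcome | do(Provider 1)) is just the pooled rate for Provider 1: 258/600 = 0.430.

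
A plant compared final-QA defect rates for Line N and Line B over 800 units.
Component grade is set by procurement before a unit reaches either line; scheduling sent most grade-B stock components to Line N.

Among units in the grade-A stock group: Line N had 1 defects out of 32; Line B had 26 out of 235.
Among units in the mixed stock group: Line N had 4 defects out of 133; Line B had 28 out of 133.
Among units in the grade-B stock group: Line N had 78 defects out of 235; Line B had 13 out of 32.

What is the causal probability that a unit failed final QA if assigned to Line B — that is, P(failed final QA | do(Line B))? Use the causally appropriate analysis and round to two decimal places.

Since component grade is a pre-existing factor (not a product of the line) and it affects the outcome on its own, it is a confounder. The stratified rates, not the pooled rate, identify the causal effect.
Standardising Line B to the population component grade mix: 0.334·26/235 + 0.333·28/133 + 0.334·13/32 = 0.243.

0.24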